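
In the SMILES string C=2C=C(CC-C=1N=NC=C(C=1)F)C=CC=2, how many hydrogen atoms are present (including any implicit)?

Hydrogens are implicit in SMILES; fill each atom to its normal valence:
  7 × C (aromatic): 1 H each → 7
  3 × C (aromatic): no H
  2 × C: 2 H each → 4
  2 × N (aromatic): no H
  1 × F: no H
  Total hydrogens = 11.

11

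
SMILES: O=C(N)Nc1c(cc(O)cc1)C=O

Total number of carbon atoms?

The symbol for carbon appears 8 times in the SMILES. Lowercase c denotes aromatic carbon and counts toward C.

8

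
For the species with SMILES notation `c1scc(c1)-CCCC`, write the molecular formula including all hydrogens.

Heavy atoms from the SMILES: 8 C, 1 S.
Implicit hydrogens by atom environment:
  3 × C: 2 H each → 6
  3 × C (aromatic): 1 H each → 3
  1 × C: 3 H
  1 × C (aromatic): no H
  1 × S (aromatic): no H
  Total hydrogens = 12.
Molecular formula: C8H12S

C8H12S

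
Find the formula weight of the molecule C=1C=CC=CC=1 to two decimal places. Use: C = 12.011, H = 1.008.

Molecular formula: C6H6.
M = 6×12.011 + 6×1.008 = 78.11 g/mol.

78.11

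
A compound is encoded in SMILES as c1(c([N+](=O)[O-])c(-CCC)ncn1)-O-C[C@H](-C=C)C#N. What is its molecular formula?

Heavy atoms from the SMILES: 12 C, 4 N, 3 O.
Implicit hydrogens by atom environment:
  4 × C: 2 H each → 8
  3 × C (aromatic): no H
  2 × C: 1 H each → 2
  2 × N (aromatic): no H
  2 × O: no H
  1 × C: 3 H
  1 × C (aromatic): 1 H
  1 × C: no H
  1 × N (charge +1): no H
  1 × N: no H
  1 × O (charge -1): no H
  Total hydrogens = 14.
Molecular formula: C12H14N4O3

C12H14N4O3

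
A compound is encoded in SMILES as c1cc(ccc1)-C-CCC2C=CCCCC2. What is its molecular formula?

Heavy atoms from the SMILES: 16 C.
Implicit hydrogens by atom environment:
  7 × C: 2 H each → 14
  5 × C (aromatic): 1 H each → 5
  3 × C: 1 H each → 3
  1 × C (aromatic): no H
  Total hydrogens = 22.
Molecular formula: C16H22

C16H22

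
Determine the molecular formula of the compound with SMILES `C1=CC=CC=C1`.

C6H6

Heavy atoms from the SMILES: 6 C.
Implicit hydrogens by atom environment:
  6 × C (aromatic): 1 H each → 6
  Total hydrogens = 6.
Molecular formula: C6H6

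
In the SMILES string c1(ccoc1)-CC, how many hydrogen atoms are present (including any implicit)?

8

Hydrogens are implicit in SMILES; fill each atom to its normal valence:
  3 × C (aromatic): 1 H each → 3
  1 × C: 3 H
  1 × C: 2 H
  1 × C (aromatic): no H
  1 × O (aromatic): no H
  Total hydrogens = 8.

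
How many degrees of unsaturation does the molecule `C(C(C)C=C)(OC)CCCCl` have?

1

Molecular formula from the SMILES: C9H17ClO.
DoU = (2C + 2 + N − H − X)/2 = (2·9 + 2 + 0 − 17 − 1)/2 = 2/2 = 1.
(Structurally: 0 ring(s) + 1 π bond(s) = 1.)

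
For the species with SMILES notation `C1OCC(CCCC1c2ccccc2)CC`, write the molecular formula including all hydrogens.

C15H22O

Heavy atoms from the SMILES: 15 C, 1 O.
Implicit hydrogens by atom environment:
  6 × C: 2 H each → 12
  5 × C (aromatic): 1 H each → 5
  2 × C: 1 H each → 2
  1 × C: 3 H
  1 × C (aromatic): no H
  1 × O: no H
  Total hydrogens = 22.
Molecular formula: C15H22O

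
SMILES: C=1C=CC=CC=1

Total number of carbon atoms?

6

The symbol for carbon appears 6 times in the SMILES.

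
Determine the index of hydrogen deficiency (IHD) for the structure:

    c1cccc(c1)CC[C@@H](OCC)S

Molecular formula from the SMILES: C11H16OS.
DoU = (2C + 2 + N − H − X)/2 = (2·11 + 2 + 0 − 16 − 0)/2 = 8/2 = 4.
(Structurally: 1 ring(s) + 3 π bond(s) = 4.)

4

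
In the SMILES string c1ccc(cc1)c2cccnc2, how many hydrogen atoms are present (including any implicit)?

9

Hydrogens are implicit in SMILES; fill each atom to its normal valence:
  9 × C (aromatic): 1 H each → 9
  2 × C (aromatic): no H
  1 × N (aromatic): no H
  Total hydrogens = 9.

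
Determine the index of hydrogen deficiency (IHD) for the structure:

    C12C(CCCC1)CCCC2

2

Molecular formula from the SMILES: C10H18.
DoU = (2C + 2 + N − H − X)/2 = (2·10 + 2 + 0 − 18 − 0)/2 = 4/2 = 2.
(Structurally: 2 ring(s) + 0 π bond(s) = 2.)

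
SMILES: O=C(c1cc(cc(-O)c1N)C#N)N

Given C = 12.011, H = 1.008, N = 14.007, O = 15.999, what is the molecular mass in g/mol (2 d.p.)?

177.16

Molecular formula: C8H7N3O2.
M = 8×12.011 + 7×1.008 + 3×14.007 + 2×15.999 = 177.16 g/mol.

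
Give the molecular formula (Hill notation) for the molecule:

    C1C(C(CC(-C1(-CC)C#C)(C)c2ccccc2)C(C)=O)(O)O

C19H24O3

Heavy atoms from the SMILES: 19 C, 3 O.
Implicit hydrogens by atom environment:
  5 × C (aromatic): 1 H each → 5
  5 × C: no H
  3 × C: 3 H each → 9
  3 × C: 2 H each → 6
  2 × C: 1 H each → 2
  2 × O: 1 H each → 2
  1 × C (aromatic): no H
  1 × O: no H
  Total hydrogens = 24.
Molecular formula: C19H24O3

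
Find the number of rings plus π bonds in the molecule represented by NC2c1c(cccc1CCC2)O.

5

Molecular formula from the SMILES: C10H13NO.
DoU = (2C + 2 + N − H − X)/2 = (2·10 + 2 + 1 − 13 − 0)/2 = 10/2 = 5.
(Structurally: 2 ring(s) + 3 π bond(s) = 5.)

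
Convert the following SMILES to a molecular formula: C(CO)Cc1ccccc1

Heavy atoms from the SMILES: 9 C, 1 O.
Implicit hydrogens by atom environment:
  5 × C (aromatic): 1 H each → 5
  3 × C: 2 H each → 6
  1 × C (aromatic): no H
  1 × O: 1 H
  Total hydrogens = 12.
Molecular formula: C9H12O

C9H12O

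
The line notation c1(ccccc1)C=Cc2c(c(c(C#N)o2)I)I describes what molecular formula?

C13H7I2NO

Heavy atoms from the SMILES: 13 C, 2 I, 1 N, 1 O.
Implicit hydrogens by atom environment:
  5 × C (aromatic): 1 H each → 5
  5 × C (aromatic): no H
  2 × C: 1 H each → 2
  2 × I: no H
  1 × C: no H
  1 × N: no H
  1 × O (aromatic): no H
  Total hydrogens = 7.
Molecular formula: C13H7I2NO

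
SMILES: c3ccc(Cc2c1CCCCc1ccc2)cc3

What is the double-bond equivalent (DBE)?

9

Molecular formula from the SMILES: C17H18.
DoU = (2C + 2 + N − H − X)/2 = (2·17 + 2 + 0 − 18 − 0)/2 = 18/2 = 9.
(Structurally: 3 ring(s) + 6 π bond(s) = 9.)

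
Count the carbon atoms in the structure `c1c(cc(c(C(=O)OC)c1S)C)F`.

The symbol for carbon appears 9 times in the SMILES. Lowercase c denotes aromatic carbon and counts toward C.

9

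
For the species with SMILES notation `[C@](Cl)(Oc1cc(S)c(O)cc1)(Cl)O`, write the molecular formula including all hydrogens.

C7H6Cl2O3S

Heavy atoms from the SMILES: 7 C, 2 Cl, 3 O, 1 S.
Implicit hydrogens by atom environment:
  3 × C (aromatic): 1 H each → 3
  3 × C (aromatic): no H
  2 × Cl: no H
  2 × O: 1 H each → 2
  1 × C: no H
  1 × O: no H
  1 × S: 1 H
  Total hydrogens = 6.
Molecular formula: C7H6Cl2O3S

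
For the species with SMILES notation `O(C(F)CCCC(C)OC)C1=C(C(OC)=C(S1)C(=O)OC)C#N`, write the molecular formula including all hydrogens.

C15H20FNO5S

Heavy atoms from the SMILES: 15 C, 1 F, 1 N, 5 O, 1 S.
Implicit hydrogens by atom environment:
  5 × O: no H
  4 × C: 3 H each → 12
  4 × C (aromatic): no H
  3 × C: 2 H each → 6
  2 × C: 1 H each → 2
  2 × C: no H
  1 × F: no H
  1 × N: no H
  1 × S (aromatic): no H
  Total hydrogens = 20.
Molecular formula: C15H20FNO5S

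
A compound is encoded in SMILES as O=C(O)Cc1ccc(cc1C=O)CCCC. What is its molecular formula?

Heavy atoms from the SMILES: 13 C, 3 O.
Implicit hydrogens by atom environment:
  4 × C: 2 H each → 8
  3 × C (aromatic): 1 H each → 3
  3 × C (aromatic): no H
  2 × O: no H
  1 × C: 3 H
  1 × C: 1 H
  1 × C: no H
  1 × O: 1 H
  Total hydrogens = 16.
Molecular formula: C13H16O3

C13H16O3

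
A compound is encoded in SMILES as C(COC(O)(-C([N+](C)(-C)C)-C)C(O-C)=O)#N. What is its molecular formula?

Heavy atoms from the SMILES: 10 C, 2 N, 4 O.
Implicit hydrogens by atom environment:
  5 × C: 3 H each → 15
  3 × C: no H
  3 × O: no H
  1 × C: 2 H
  1 × C: 1 H
  1 × N: no H
  1 × N (charge +1): no H
  1 × O: 1 H
  Total hydrogens = 19.
Net charge +1.
Molecular formula: C10H19N2O4+

C10H19N2O4+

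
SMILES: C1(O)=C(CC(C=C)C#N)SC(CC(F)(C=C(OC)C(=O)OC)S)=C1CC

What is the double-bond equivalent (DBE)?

Molecular formula from the SMILES: C18H22FNO4S2.
DoU = (2C + 2 + N − H − X)/2 = (2·18 + 2 + 1 − 22 − 1)/2 = 16/2 = 8.
(Structurally: 1 ring(s) + 7 π bond(s) = 8.)

8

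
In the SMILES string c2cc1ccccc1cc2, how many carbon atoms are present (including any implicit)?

10

The symbol for carbon appears 10 times in the SMILES. Lowercase c denotes aromatic carbon and counts toward C.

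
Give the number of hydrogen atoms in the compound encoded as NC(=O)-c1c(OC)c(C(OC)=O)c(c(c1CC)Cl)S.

Hydrogens are implicit in SMILES; fill each atom to its normal valence:
  6 × C (aromatic): no H
  4 × O: no H
  3 × C: 3 H each → 9
  2 × C: no H
  1 × C: 2 H
  1 × Cl: no H
  1 × N: 2 H
  1 × S: 1 H
  Total hydrogens = 14.

14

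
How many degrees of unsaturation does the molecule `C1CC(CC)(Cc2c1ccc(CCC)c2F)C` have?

Molecular formula from the SMILES: C16H23F.
DoU = (2C + 2 + N − H − X)/2 = (2·16 + 2 + 0 − 23 − 1)/2 = 10/2 = 5.
(Structurally: 2 ring(s) + 3 π bond(s) = 5.)

5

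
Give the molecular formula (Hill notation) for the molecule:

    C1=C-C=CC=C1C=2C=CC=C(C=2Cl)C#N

Heavy atoms from the SMILES: 13 C, 1 Cl, 1 N.
Implicit hydrogens by atom environment:
  8 × C (aromatic): 1 H each → 8
  4 × C (aromatic): no H
  1 × C: no H
  1 × Cl: no H
  1 × N: no H
  Total hydrogens = 8.
Molecular formula: C13H8ClN

C13H8ClN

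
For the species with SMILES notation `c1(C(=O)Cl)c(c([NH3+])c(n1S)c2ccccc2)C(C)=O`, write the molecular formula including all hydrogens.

C13H12ClN2O2S+

Heavy atoms from the SMILES: 13 C, 1 Cl, 2 N, 2 O, 1 S.
Implicit hydrogens by atom environment:
  5 × C (aromatic): 1 H each → 5
  5 × C (aromatic): no H
  2 × C: no H
  2 × O: no H
  1 × C: 3 H
  1 × Cl: no H
  1 × N (charge +1): 3 H
  1 × N (aromatic): no H
  1 × S: 1 H
  Total hydrogens = 12.
Net charge +1.
Molecular formula: C13H12ClN2O2S+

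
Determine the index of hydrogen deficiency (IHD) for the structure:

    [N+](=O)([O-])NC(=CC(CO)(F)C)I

2

Molecular formula from the SMILES: C5H8FIN2O3.
DoU = (2C + 2 + N − H − X)/2 = (2·5 + 2 + 2 − 8 − 2)/2 = 4/2 = 2.
(Structurally: 0 ring(s) + 2 π bond(s) = 2.)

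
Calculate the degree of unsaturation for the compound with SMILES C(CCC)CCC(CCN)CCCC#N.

2

Molecular formula from the SMILES: C13H26N2.
DoU = (2C + 2 + N − H − X)/2 = (2·13 + 2 + 2 − 26 − 0)/2 = 4/2 = 2.
(Structurally: 0 ring(s) + 2 π bond(s) = 2.)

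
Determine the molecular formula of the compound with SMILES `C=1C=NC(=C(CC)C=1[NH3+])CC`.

Heavy atoms from the SMILES: 9 C, 2 N.
Implicit hydrogens by atom environment:
  3 × C (aromatic): no H
  2 × C: 3 H each → 6
  2 × C: 2 H each → 4
  2 × C (aromatic): 1 H each → 2
  1 × N (charge +1): 3 H
  1 × N (aromatic): no H
  Total hydrogens = 15.
Net charge +1.
Molecular formula: C9H15N2+

C9H15N2+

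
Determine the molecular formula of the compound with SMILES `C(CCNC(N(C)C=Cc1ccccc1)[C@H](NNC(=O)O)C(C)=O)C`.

C18H28N4O3

Heavy atoms from the SMILES: 18 C, 4 N, 3 O.
Implicit hydrogens by atom environment:
  5 × C (aromatic): 1 H each → 5
  4 × C: 1 H each → 4
  3 × C: 3 H each → 9
  3 × C: 2 H each → 6
  3 × N: 1 H each → 3
  2 × C: no H
  2 × O: no H
  1 × C (aromatic): no H
  1 × N: no H
  1 × O: 1 H
  Total hydrogens = 28.
Molecular formula: C18H28N4O3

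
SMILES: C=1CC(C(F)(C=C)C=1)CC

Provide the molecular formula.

Heavy atoms from the SMILES: 9 C, 1 F.
Implicit hydrogens by atom environment:
  4 × C: 1 H each → 4
  3 × C: 2 H each → 6
  1 × C: 3 H
  1 × C: no H
  1 × F: no H
  Total hydrogens = 13.
Molecular formula: C9H13F

C9H13F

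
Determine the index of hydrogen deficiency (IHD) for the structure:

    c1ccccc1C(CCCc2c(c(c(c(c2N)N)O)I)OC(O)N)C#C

Molecular formula from the SMILES: C19H22IN3O3.
DoU = (2C + 2 + N − H − X)/2 = (2·19 + 2 + 3 − 22 − 1)/2 = 20/2 = 10.
(Structurally: 2 ring(s) + 8 π bond(s) = 10.)

10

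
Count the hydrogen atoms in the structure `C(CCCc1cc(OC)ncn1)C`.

Hydrogens are implicit in SMILES; fill each atom to its normal valence:
  4 × C: 2 H each → 8
  2 × C: 3 H each → 6
  2 × C (aromatic): 1 H each → 2
  2 × C (aromatic): no H
  2 × N (aromatic): no H
  1 × O: no H
  Total hydrogens = 16.

16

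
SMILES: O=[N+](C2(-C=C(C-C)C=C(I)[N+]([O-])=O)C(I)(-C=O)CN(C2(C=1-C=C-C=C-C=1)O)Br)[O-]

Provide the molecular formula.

C17H16BrI2N3O6

Heavy atoms from the SMILES: 1 Br, 17 C, 2 I, 3 N, 6 O.
Implicit hydrogens by atom environment:
  5 × C (aromatic): 1 H each → 5
  5 × C: no H
  3 × C: 1 H each → 3
  3 × O: no H
  2 × C: 2 H each → 4
  2 × I: no H
  2 × N (charge +1): no H
  2 × O (charge -1): no H
  1 × Br: no H
  1 × C: 3 H
  1 × C (aromatic): no H
  1 × N: no H
  1 × O: 1 H
  Total hydrogens = 16.
Molecular formula: C17H16BrI2N3O6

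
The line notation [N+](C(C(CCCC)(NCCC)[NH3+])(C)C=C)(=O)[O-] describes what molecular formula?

C12H26N3O2+

Heavy atoms from the SMILES: 12 C, 3 N, 2 O.
Implicit hydrogens by atom environment:
  6 × C: 2 H each → 12
  3 × C: 3 H each → 9
  2 × C: no H
  1 × C: 1 H
  1 × N (charge +1): 3 H
  1 × N: 1 H
  1 × N (charge +1): no H
  1 × O: no H
  1 × O (charge -1): no H
  Total hydrogens = 26.
Net charge +1.
Molecular formula: C12H26N3O2+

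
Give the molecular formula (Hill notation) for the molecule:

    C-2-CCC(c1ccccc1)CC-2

Heavy atoms from the SMILES: 12 C.
Implicit hydrogens by atom environment:
  5 × C: 2 H each → 10
  5 × C (aromatic): 1 H each → 5
  1 × C: 1 H
  1 × C (aromatic): no H
  Total hydrogens = 16.
Molecular formula: C12H16

C12H16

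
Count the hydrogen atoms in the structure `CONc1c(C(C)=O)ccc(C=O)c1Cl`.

10

Hydrogens are implicit in SMILES; fill each atom to its normal valence:
  4 × C (aromatic): no H
  3 × O: no H
  2 × C: 3 H each → 6
  2 × C (aromatic): 1 H each → 2
  1 × C: 1 H
  1 × C: no H
  1 × Cl: no H
  1 × N: 1 H
  Total hydrogens = 10.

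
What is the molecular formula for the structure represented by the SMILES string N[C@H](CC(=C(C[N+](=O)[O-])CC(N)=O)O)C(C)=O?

C9H15N3O5

Heavy atoms from the SMILES: 9 C, 3 N, 5 O.
Implicit hydrogens by atom environment:
  4 × C: no H
  3 × C: 2 H each → 6
  3 × O: no H
  2 × N: 2 H each → 4
  1 × C: 3 H
  1 × C: 1 H
  1 × N (charge +1): no H
  1 × O: 1 H
  1 × O (charge -1): no H
  Total hydrogens = 15.
Molecular formula: C9H15N3O5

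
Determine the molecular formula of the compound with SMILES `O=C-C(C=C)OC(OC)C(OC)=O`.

C8H12O5

Heavy atoms from the SMILES: 8 C, 5 O.
Implicit hydrogens by atom environment:
  5 × O: no H
  4 × C: 1 H each → 4
  2 × C: 3 H each → 6
  1 × C: 2 H
  1 × C: no H
  Total hydrogens = 12.
Molecular formula: C8H12O5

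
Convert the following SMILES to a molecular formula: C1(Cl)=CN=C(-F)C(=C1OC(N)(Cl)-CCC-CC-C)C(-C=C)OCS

C16H23Cl2FN2O2S

Heavy atoms from the SMILES: 16 C, 2 Cl, 1 F, 2 N, 2 O, 1 S.
Implicit hydrogens by atom environment:
  7 × C: 2 H each → 14
  4 × C (aromatic): no H
  2 × C: 1 H each → 2
  2 × Cl: no H
  2 × O: no H
  1 × C: 3 H
  1 × C (aromatic): 1 H
  1 × C: no H
  1 × F: no H
  1 × N: 2 H
  1 × N (aromatic): no H
  1 × S: 1 H
  Total hydrogens = 23.
Molecular formula: C16H23Cl2FN2O2S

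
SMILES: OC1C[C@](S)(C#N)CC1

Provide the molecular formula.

C6H9NOS

Heavy atoms from the SMILES: 6 C, 1 N, 1 O, 1 S.
Implicit hydrogens by atom environment:
  3 × C: 2 H each → 6
  2 × C: no H
  1 × C: 1 H
  1 × N: no H
  1 × O: 1 H
  1 × S: 1 H
  Total hydrogens = 9.
Molecular formula: C6H9NOS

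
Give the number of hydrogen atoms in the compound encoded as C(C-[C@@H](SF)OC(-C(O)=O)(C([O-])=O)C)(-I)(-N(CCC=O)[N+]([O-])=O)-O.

Hydrogens are implicit in SMILES; fill each atom to its normal valence:
  5 × O: no H
  4 × C: no H
  3 × C: 2 H each → 6
  2 × C: 1 H each → 2
  2 × O: 1 H each → 2
  2 × O (charge -1): no H
  1 × C: 3 H
  1 × F: no H
  1 × I: no H
  1 × N: no H
  1 × N (charge +1): no H
  1 × S: no H
  Total hydrogens = 13.

13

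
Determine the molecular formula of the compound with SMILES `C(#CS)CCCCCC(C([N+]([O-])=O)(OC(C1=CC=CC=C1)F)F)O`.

C16H19F2NO4S

Heavy atoms from the SMILES: 16 C, 2 F, 1 N, 4 O, 1 S.
Implicit hydrogens by atom environment:
  5 × C: 2 H each → 10
  5 × C (aromatic): 1 H each → 5
  3 × C: no H
  2 × C: 1 H each → 2
  2 × F: no H
  2 × O: no H
  1 × C (aromatic): no H
  1 × N (charge +1): no H
  1 × O: 1 H
  1 × O (charge -1): no H
  1 × S: 1 H
  Total hydrogens = 19.
Molecular formula: C16H19F2NO4S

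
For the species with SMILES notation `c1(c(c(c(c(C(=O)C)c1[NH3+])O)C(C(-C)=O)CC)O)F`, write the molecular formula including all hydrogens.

Heavy atoms from the SMILES: 13 C, 1 F, 1 N, 4 O.
Implicit hydrogens by atom environment:
  6 × C (aromatic): no H
  3 × C: 3 H each → 9
  2 × C: no H
  2 × O: 1 H each → 2
  2 × O: no H
  1 × C: 2 H
  1 × C: 1 H
  1 × F: no H
  1 × N (charge +1): 3 H
  Total hydrogens = 17.
Net charge +1.
Molecular formula: C13H17FNO4+

C13H17FNO4+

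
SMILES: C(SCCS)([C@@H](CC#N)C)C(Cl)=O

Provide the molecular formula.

C8H12ClNOS2

Heavy atoms from the SMILES: 8 C, 1 Cl, 1 N, 1 O, 2 S.
Implicit hydrogens by atom environment:
  3 × C: 2 H each → 6
  2 × C: 1 H each → 2
  2 × C: no H
  1 × C: 3 H
  1 × Cl: no H
  1 × N: no H
  1 × O: no H
  1 × S: 1 H
  1 × S: no H
  Total hydrogens = 12.
Molecular formula: C8H12ClNOS2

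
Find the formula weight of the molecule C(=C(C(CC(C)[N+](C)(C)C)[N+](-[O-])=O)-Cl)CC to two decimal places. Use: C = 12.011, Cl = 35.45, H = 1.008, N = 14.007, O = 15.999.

249.76

Molecular formula: C11H22ClN2O2+.
M = 11×12.011 + 1×35.45 + 22×1.008 + 2×14.007 + 2×15.999 = 249.76 g/mol.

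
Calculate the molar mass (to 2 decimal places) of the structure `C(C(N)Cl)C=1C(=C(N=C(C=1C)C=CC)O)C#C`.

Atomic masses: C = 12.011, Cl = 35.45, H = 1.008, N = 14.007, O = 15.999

Molecular formula: C13H15ClN2O.
M = 13×12.011 + 1×35.45 + 15×1.008 + 2×14.007 + 1×15.999 = 250.73 g/mol.

250.73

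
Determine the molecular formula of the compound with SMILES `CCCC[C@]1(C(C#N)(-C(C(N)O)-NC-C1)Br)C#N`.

C12H19BrN4O

Heavy atoms from the SMILES: 1 Br, 12 C, 4 N, 1 O.
Implicit hydrogens by atom environment:
  5 × C: 2 H each → 10
  4 × C: no H
  2 × C: 1 H each → 2
  2 × N: no H
  1 × Br: no H
  1 × C: 3 H
  1 × N: 2 H
  1 × N: 1 H
  1 × O: 1 H
  Total hydrogens = 19.
Molecular formula: C12H19BrN4O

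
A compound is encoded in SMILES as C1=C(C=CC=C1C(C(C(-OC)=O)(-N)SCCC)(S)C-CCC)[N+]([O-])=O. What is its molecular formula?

Heavy atoms from the SMILES: 17 C, 2 N, 4 O, 2 S.
Implicit hydrogens by atom environment:
  5 × C: 2 H each → 10
  4 × C (aromatic): 1 H each → 4
  3 × C: 3 H each → 9
  3 × C: no H
  3 × O: no H
  2 × C (aromatic): no H
  1 × N: 2 H
  1 × N (charge +1): no H
  1 × O (charge -1): no H
  1 × S: 1 H
  1 × S: no H
  Total hydrogens = 26.
Molecular formula: C17H26N2O4S2

C17H26N2O4S2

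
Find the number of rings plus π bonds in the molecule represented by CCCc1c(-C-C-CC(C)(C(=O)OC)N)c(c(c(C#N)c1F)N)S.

7

Molecular formula from the SMILES: C17H24FN3O2S.
DoU = (2C + 2 + N − H − X)/2 = (2·17 + 2 + 3 − 24 − 1)/2 = 14/2 = 7.
(Structurally: 1 ring(s) + 6 π bond(s) = 7.)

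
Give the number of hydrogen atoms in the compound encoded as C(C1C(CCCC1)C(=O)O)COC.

18

Hydrogens are implicit in SMILES; fill each atom to its normal valence:
  6 × C: 2 H each → 12
  2 × C: 1 H each → 2
  2 × O: no H
  1 × C: 3 H
  1 × C: no H
  1 × O: 1 H
  Total hydrogens = 18.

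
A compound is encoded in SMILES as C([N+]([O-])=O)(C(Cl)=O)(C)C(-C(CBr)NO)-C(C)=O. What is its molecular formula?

Heavy atoms from the SMILES: 1 Br, 8 C, 1 Cl, 2 N, 5 O.
Implicit hydrogens by atom environment:
  3 × C: no H
  3 × O: no H
  2 × C: 3 H each → 6
  2 × C: 1 H each → 2
  1 × Br: no H
  1 × C: 2 H
  1 × Cl: no H
  1 × N: 1 H
  1 × N (charge +1): no H
  1 × O: 1 H
  1 × O (charge -1): no H
  Total hydrogens = 12.
Molecular formula: C8H12BrClN2O5

C8H12BrClN2O5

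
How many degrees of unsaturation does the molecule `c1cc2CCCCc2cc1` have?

5

Molecular formula from the SMILES: C10H12.
DoU = (2C + 2 + N − H − X)/2 = (2·10 + 2 + 0 − 12 − 0)/2 = 10/2 = 5.
(Structurally: 2 ring(s) + 3 π bond(s) = 5.)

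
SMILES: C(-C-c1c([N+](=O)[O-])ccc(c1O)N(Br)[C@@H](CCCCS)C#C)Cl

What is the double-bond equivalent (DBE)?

7

Molecular formula from the SMILES: C15H18BrClN2O3S.
DoU = (2C + 2 + N − H − X)/2 = (2·15 + 2 + 2 − 18 − 2)/2 = 14/2 = 7.
(Structurally: 1 ring(s) + 6 π bond(s) = 7.)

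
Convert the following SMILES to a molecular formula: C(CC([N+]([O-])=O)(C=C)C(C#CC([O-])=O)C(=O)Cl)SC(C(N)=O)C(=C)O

Heavy atoms from the SMILES: 14 C, 1 Cl, 2 N, 7 O, 1 S.
Implicit hydrogens by atom environment:
  7 × C: no H
  4 × C: 2 H each → 8
  4 × O: no H
  3 × C: 1 H each → 3
  2 × O (charge -1): no H
  1 × Cl: no H
  1 × N: 2 H
  1 × N (charge +1): no H
  1 × O: 1 H
  1 × S: no H
  Total hydrogens = 14.
Net charge -1.
Molecular formula: C14H14ClN2O7S-

C14H14ClN2O7S-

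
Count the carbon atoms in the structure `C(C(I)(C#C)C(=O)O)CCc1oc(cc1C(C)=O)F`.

13

The symbol for carbon appears 13 times in the SMILES. Lowercase c denotes aromatic carbon and counts toward C.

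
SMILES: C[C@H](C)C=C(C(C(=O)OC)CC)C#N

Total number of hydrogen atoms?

17

Hydrogens are implicit in SMILES; fill each atom to its normal valence:
  4 × C: 3 H each → 12
  3 × C: 1 H each → 3
  3 × C: no H
  2 × O: no H
  1 × C: 2 H
  1 × N: no H
  Total hydrogens = 17.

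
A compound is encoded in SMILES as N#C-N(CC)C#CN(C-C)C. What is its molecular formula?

Heavy atoms from the SMILES: 8 C, 3 N.
Implicit hydrogens by atom environment:
  3 × C: 3 H each → 9
  3 × C: no H
  3 × N: no H
  2 × C: 2 H each → 4
  Total hydrogens = 13.
Molecular formula: C8H13N3

C8H13N3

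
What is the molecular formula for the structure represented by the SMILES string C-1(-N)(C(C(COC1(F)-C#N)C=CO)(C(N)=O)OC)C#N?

C11H13FN4O4

Heavy atoms from the SMILES: 11 C, 1 F, 4 N, 4 O.
Implicit hydrogens by atom environment:
  6 × C: no H
  3 × C: 1 H each → 3
  3 × O: no H
  2 × N: 2 H each → 4
  2 × N: no H
  1 × C: 3 H
  1 × C: 2 H
  1 × F: no H
  1 × O: 1 H
  Total hydrogens = 13.
Molecular formula: C11H13FN4O4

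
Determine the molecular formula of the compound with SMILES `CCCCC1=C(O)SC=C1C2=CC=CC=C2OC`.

Heavy atoms from the SMILES: 15 C, 2 O, 1 S.
Implicit hydrogens by atom environment:
  5 × C (aromatic): 1 H each → 5
  5 × C (aromatic): no H
  3 × C: 2 H each → 6
  2 × C: 3 H each → 6
  1 × O: 1 H
  1 × O: no H
  1 × S (aromatic): no H
  Total hydrogens = 18.
Molecular formula: C15H18O2S

C15H18O2S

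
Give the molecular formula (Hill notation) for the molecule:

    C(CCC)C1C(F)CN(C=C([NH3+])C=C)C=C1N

C13H23FN3+

Heavy atoms from the SMILES: 13 C, 1 F, 3 N.
Implicit hydrogens by atom environment:
  5 × C: 2 H each → 10
  5 × C: 1 H each → 5
  2 × C: no H
  1 × C: 3 H
  1 × F: no H
  1 × N (charge +1): 3 H
  1 × N: 2 H
  1 × N: no H
  Total hydrogens = 23.
Net charge +1.
Molecular formula: C13H23FN3+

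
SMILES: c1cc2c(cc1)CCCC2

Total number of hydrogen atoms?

12

Hydrogens are implicit in SMILES; fill each atom to its normal valence:
  4 × C: 2 H each → 8
  4 × C (aromatic): 1 H each → 4
  2 × C (aromatic): no H
  Total hydrogens = 12.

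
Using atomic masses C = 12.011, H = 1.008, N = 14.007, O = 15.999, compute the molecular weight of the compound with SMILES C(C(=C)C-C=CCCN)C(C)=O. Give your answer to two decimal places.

Molecular formula: C10H17NO.
M = 10×12.011 + 17×1.008 + 1×14.007 + 1×15.999 = 167.25 g/mol.

167.25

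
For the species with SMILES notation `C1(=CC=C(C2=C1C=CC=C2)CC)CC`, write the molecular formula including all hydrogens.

C14H16

Heavy atoms from the SMILES: 14 C.
Implicit hydrogens by atom environment:
  6 × C (aromatic): 1 H each → 6
  4 × C (aromatic): no H
  2 × C: 3 H each → 6
  2 × C: 2 H each → 4
  Total hydrogens = 16.
Molecular formula: C14H16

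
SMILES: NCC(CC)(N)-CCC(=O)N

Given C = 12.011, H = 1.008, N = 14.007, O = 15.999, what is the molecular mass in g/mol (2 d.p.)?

159.23

Molecular formula: C7H17N3O.
M = 7×12.011 + 17×1.008 + 3×14.007 + 1×15.999 = 159.23 g/mol.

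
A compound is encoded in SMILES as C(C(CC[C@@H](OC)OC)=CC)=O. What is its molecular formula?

Heavy atoms from the SMILES: 9 C, 3 O.
Implicit hydrogens by atom environment:
  3 × C: 3 H each → 9
  3 × C: 1 H each → 3
  3 × O: no H
  2 × C: 2 H each → 4
  1 × C: no H
  Total hydrogens = 16.
Molecular formula: C9H16O3

C9H16O3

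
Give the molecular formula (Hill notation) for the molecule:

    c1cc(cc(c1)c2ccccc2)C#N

C13H9N

Heavy atoms from the SMILES: 13 C, 1 N.
Implicit hydrogens by atom environment:
  9 × C (aromatic): 1 H each → 9
  3 × C (aromatic): no H
  1 × C: no H
  1 × N: no H
  Total hydrogens = 9.
Molecular formula: C13H9N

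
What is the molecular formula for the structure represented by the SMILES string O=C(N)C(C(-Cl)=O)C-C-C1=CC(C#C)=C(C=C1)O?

Heavy atoms from the SMILES: 13 C, 1 Cl, 1 N, 3 O.
Implicit hydrogens by atom environment:
  3 × C (aromatic): 1 H each → 3
  3 × C (aromatic): no H
  3 × C: no H
  2 × C: 2 H each → 4
  2 × C: 1 H each → 2
  2 × O: no H
  1 × Cl: no H
  1 × N: 2 H
  1 × O: 1 H
  Total hydrogens = 12.
Molecular formula: C13H12ClNO3

C13H12ClNO3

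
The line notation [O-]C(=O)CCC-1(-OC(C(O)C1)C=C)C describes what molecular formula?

C10H15O4-

Heavy atoms from the SMILES: 10 C, 4 O.
Implicit hydrogens by atom environment:
  4 × C: 2 H each → 8
  3 × C: 1 H each → 3
  2 × C: no H
  2 × O: no H
  1 × C: 3 H
  1 × O: 1 H
  1 × O (charge -1): no H
  Total hydrogens = 15.
Net charge -1.
Molecular formula: C10H15O4-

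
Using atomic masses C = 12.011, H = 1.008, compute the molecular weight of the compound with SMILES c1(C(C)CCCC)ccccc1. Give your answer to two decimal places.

Molecular formula: C12H18.
M = 12×12.011 + 18×1.008 = 162.28 g/mol.

162.28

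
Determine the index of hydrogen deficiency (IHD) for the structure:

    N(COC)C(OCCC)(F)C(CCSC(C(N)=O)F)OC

Molecular formula from the SMILES: C12H24F2N2O4S.
DoU = (2C + 2 + N − H − X)/2 = (2·12 + 2 + 2 − 24 − 2)/2 = 2/2 = 1.
(Structurally: 0 ring(s) + 1 π bond(s) = 1.)

1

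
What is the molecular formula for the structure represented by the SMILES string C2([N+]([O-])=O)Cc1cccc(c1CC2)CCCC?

C14H19NO2

Heavy atoms from the SMILES: 14 C, 1 N, 2 O.
Implicit hydrogens by atom environment:
  6 × C: 2 H each → 12
  3 × C (aromatic): 1 H each → 3
  3 × C (aromatic): no H
  1 × C: 3 H
  1 × C: 1 H
  1 × N (charge +1): no H
  1 × O: no H
  1 × O (charge -1): no H
  Total hydrogens = 19.
Molecular formula: C14H19NO2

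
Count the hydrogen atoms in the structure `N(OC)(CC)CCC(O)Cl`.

Hydrogens are implicit in SMILES; fill each atom to its normal valence:
  3 × C: 2 H each → 6
  2 × C: 3 H each → 6
  1 × C: 1 H
  1 × Cl: no H
  1 × N: no H
  1 × O: 1 H
  1 × O: no H
  Total hydrogens = 14.

14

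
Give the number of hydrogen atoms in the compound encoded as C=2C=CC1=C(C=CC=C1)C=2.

Hydrogens are implicit in SMILES; fill each atom to its normal valence:
  8 × C (aromatic): 1 H each → 8
  2 × C (aromatic): no H
  Total hydrogens = 8.

8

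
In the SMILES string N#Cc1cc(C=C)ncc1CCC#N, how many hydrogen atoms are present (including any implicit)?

9

Hydrogens are implicit in SMILES; fill each atom to its normal valence:
  3 × C: 2 H each → 6
  3 × C (aromatic): no H
  2 × C (aromatic): 1 H each → 2
  2 × C: no H
  2 × N: no H
  1 × C: 1 H
  1 × N (aromatic): no H
  Total hydrogens = 9.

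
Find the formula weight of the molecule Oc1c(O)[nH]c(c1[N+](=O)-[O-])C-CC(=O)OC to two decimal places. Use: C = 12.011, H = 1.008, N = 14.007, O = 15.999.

Molecular formula: C8H10N2O6.
M = 8×12.011 + 10×1.008 + 2×14.007 + 6×15.999 = 230.18 g/mol.

230.18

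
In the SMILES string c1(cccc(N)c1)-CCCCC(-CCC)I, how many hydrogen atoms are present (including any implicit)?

22

Hydrogens are implicit in SMILES; fill each atom to its normal valence:
  6 × C: 2 H each → 12
  4 × C (aromatic): 1 H each → 4
  2 × C (aromatic): no H
  1 × C: 3 H
  1 × C: 1 H
  1 × I: no H
  1 × N: 2 H
  Total hydrogens = 22.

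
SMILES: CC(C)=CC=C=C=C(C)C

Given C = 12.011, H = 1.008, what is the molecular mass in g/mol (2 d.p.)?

134.22

Molecular formula: C10H14.
M = 10×12.011 + 14×1.008 = 134.22 g/mol.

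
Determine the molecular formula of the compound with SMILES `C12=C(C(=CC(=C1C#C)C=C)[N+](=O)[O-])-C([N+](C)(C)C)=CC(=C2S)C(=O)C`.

Heavy atoms from the SMILES: 19 C, 2 N, 3 O, 1 S.
Implicit hydrogens by atom environment:
  8 × C (aromatic): no H
  4 × C: 3 H each → 12
  2 × C (aromatic): 1 H each → 2
  2 × C: 1 H each → 2
  2 × C: no H
  2 × N (charge +1): no H
  2 × O: no H
  1 × C: 2 H
  1 × O (charge -1): no H
  1 × S: 1 H
  Total hydrogens = 19.
Net charge +1.
Molecular formula: C19H19N2O3S+

C19H19N2O3S+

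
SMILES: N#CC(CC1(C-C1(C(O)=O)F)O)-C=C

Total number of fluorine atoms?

The symbol for fluorine appears 1 time in the SMILES.

1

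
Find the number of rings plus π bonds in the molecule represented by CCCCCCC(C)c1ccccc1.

Molecular formula from the SMILES: C14H22.
DoU = (2C + 2 + N − H − X)/2 = (2·14 + 2 + 0 − 22 − 0)/2 = 8/2 = 4.
(Structurally: 1 ring(s) + 3 π bond(s) = 4.)

4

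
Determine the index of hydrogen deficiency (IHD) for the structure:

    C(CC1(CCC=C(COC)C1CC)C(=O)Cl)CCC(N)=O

4

Molecular formula from the SMILES: C16H26ClNO3.
DoU = (2C + 2 + N − H − X)/2 = (2·16 + 2 + 1 − 26 − 1)/2 = 8/2 = 4.
(Structurally: 1 ring(s) + 3 π bond(s) = 4.)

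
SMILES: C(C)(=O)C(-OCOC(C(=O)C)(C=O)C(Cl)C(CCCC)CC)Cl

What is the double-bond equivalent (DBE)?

Molecular formula from the SMILES: C16H26Cl2O5.
DoU = (2C + 2 + N − H − X)/2 = (2·16 + 2 + 0 − 26 − 2)/2 = 6/2 = 3.
(Structurally: 0 ring(s) + 3 π bond(s) = 3.)

3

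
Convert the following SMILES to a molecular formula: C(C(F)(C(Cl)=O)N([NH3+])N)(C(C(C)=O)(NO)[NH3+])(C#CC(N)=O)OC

[C10H18ClFN6O5]2+

Heavy atoms from the SMILES: 10 C, 1 Cl, 1 F, 6 N, 5 O.
Implicit hydrogens by atom environment:
  8 × C: no H
  4 × O: no H
  2 × C: 3 H each → 6
  2 × N (charge +1): 3 H each → 6
  2 × N: 2 H each → 4
  1 × Cl: no H
  1 × F: no H
  1 × N: 1 H
  1 × N: no H
  1 × O: 1 H
  Total hydrogens = 18.
Net charge +2.
Molecular formula: [C10H18ClFN6O5]2+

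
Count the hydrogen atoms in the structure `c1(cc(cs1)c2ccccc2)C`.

Hydrogens are implicit in SMILES; fill each atom to its normal valence:
  7 × C (aromatic): 1 H each → 7
  3 × C (aromatic): no H
  1 × C: 3 H
  1 × S (aromatic): no H
  Total hydrogens = 10.

10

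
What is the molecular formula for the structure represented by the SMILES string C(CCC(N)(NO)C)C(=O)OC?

Heavy atoms from the SMILES: 7 C, 2 N, 3 O.
Implicit hydrogens by atom environment:
  3 × C: 2 H each → 6
  2 × C: 3 H each → 6
  2 × C: no H
  2 × O: no H
  1 × N: 2 H
  1 × N: 1 H
  1 × O: 1 H
  Total hydrogens = 16.
Molecular formula: C7H16N2O3

C7H16N2O3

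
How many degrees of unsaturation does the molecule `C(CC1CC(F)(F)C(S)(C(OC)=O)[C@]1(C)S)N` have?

2

Molecular formula from the SMILES: C10H17F2NO2S2.
DoU = (2C + 2 + N − H − X)/2 = (2·10 + 2 + 1 − 17 − 2)/2 = 4/2 = 2.
(Structurally: 1 ring(s) + 1 π bond(s) = 2.)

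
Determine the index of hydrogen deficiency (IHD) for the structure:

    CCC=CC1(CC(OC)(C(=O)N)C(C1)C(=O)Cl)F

Molecular formula from the SMILES: C12H17ClFNO3.
DoU = (2C + 2 + N − H − X)/2 = (2·12 + 2 + 1 − 17 − 2)/2 = 8/2 = 4.
(Structurally: 1 ring(s) + 3 π bond(s) = 4.)

4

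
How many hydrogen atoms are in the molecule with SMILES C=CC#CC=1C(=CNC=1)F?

Hydrogens are implicit in SMILES; fill each atom to its normal valence:
  2 × C (aromatic): 1 H each → 2
  2 × C (aromatic): no H
  2 × C: no H
  1 × C: 2 H
  1 × C: 1 H
  1 × F: no H
  1 × N (aromatic): 1 H
  Total hydrogens = 6.

6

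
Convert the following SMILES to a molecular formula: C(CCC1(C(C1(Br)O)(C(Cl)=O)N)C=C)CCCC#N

Heavy atoms from the SMILES: 1 Br, 13 C, 1 Cl, 2 N, 2 O.
Implicit hydrogens by atom environment:
  7 × C: 2 H each → 14
  5 × C: no H
  1 × Br: no H
  1 × C: 1 H
  1 × Cl: no H
  1 × N: 2 H
  1 × N: no H
  1 × O: 1 H
  1 × O: no H
  Total hydrogens = 18.
Molecular formula: C13H18BrClN2O2

C13H18BrClN2O2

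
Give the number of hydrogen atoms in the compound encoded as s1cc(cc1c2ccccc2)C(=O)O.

Hydrogens are implicit in SMILES; fill each atom to its normal valence:
  7 × C (aromatic): 1 H each → 7
  3 × C (aromatic): no H
  1 × C: no H
  1 × O: 1 H
  1 × O: no H
  1 × S (aromatic): no H
  Total hydrogens = 8.

8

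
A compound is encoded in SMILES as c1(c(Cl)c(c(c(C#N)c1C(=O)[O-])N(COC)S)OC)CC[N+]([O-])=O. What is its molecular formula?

C13H13ClN3O6S-

Heavy atoms from the SMILES: 13 C, 1 Cl, 3 N, 6 O, 1 S.
Implicit hydrogens by atom environment:
  6 × C (aromatic): no H
  4 × O: no H
  3 × C: 2 H each → 6
  2 × C: 3 H each → 6
  2 × C: no H
  2 × N: no H
  2 × O (charge -1): no H
  1 × Cl: no H
  1 × N (charge +1): no H
  1 × S: 1 H
  Total hydrogens = 13.
Net charge -1.
Molecular formula: C13H13ClN3O6S-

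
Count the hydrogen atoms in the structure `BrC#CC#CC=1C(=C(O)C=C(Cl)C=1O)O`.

4

Hydrogens are implicit in SMILES; fill each atom to its normal valence:
  5 × C (aromatic): no H
  4 × C: no H
  3 × O: 1 H each → 3
  1 × Br: no H
  1 × C (aromatic): 1 H
  1 × Cl: no H
  Total hydrogens = 4.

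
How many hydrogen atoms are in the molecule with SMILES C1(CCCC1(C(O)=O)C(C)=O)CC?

Hydrogens are implicit in SMILES; fill each atom to its normal valence:
  4 × C: 2 H each → 8
  3 × C: no H
  2 × C: 3 H each → 6
  2 × O: no H
  1 × C: 1 H
  1 × O: 1 H
  Total hydrogens = 16.

16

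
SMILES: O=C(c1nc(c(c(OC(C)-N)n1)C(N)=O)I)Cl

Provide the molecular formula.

C8H8ClIN4O3

Heavy atoms from the SMILES: 8 C, 1 Cl, 1 I, 4 N, 3 O.
Implicit hydrogens by atom environment:
  4 × C (aromatic): no H
  3 × O: no H
  2 × C: no H
  2 × N: 2 H each → 4
  2 × N (aromatic): no H
  1 × C: 3 H
  1 × C: 1 H
  1 × Cl: no H
  1 × I: no H
  Total hydrogens = 8.
Molecular formula: C8H8ClIN4O3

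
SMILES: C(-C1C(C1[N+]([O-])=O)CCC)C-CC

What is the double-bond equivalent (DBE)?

Molecular formula from the SMILES: C10H19NO2.
DoU = (2C + 2 + N − H − X)/2 = (2·10 + 2 + 1 − 19 − 0)/2 = 4/2 = 2.
(Structurally: 1 ring(s) + 1 π bond(s) = 2.)

2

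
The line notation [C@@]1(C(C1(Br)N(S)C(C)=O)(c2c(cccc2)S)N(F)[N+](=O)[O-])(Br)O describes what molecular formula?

C11H10Br2FN3O4S2

Heavy atoms from the SMILES: 2 Br, 11 C, 1 F, 3 N, 4 O, 2 S.
Implicit hydrogens by atom environment:
  4 × C (aromatic): 1 H each → 4
  4 × C: no H
  2 × Br: no H
  2 × C (aromatic): no H
  2 × N: no H
  2 × O: no H
  2 × S: 1 H each → 2
  1 × C: 3 H
  1 × F: no H
  1 × N (charge +1): no H
  1 × O: 1 H
  1 × O (charge -1): no H
  Total hydrogens = 10.
Molecular formula: C11H10Br2FN3O4S2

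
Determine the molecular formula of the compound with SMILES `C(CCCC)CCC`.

Heavy atoms from the SMILES: 8 C.
Implicit hydrogens by atom environment:
  6 × C: 2 H each → 12
  2 × C: 3 H each → 6
  Total hydrogens = 18.
Molecular formula: C8H18

C8H18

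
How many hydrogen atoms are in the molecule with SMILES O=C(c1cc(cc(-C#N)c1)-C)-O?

Hydrogens are implicit in SMILES; fill each atom to its normal valence:
  3 × C (aromatic): 1 H each → 3
  3 × C (aromatic): no H
  2 × C: no H
  1 × C: 3 H
  1 × N: no H
  1 × O: 1 H
  1 × O: no H
  Total hydrogens = 7.

7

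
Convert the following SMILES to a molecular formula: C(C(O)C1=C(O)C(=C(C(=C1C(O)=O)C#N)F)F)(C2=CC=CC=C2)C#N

C17H10F2N2O4

Heavy atoms from the SMILES: 17 C, 2 F, 2 N, 4 O.
Implicit hydrogens by atom environment:
  7 × C (aromatic): no H
  5 × C (aromatic): 1 H each → 5
  3 × C: no H
  3 × O: 1 H each → 3
  2 × C: 1 H each → 2
  2 × F: no H
  2 × N: no H
  1 × O: no H
  Total hydrogens = 10.
Molecular formula: C17H10F2N2O4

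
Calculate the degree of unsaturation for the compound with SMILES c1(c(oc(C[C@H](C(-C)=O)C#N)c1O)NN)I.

Molecular formula from the SMILES: C9H10IN3O3.
DoU = (2C + 2 + N − H − X)/2 = (2·9 + 2 + 3 − 10 − 1)/2 = 12/2 = 6.
(Structurally: 1 ring(s) + 5 π bond(s) = 6.)

6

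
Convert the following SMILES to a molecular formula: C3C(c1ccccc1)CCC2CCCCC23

C16H22

Heavy atoms from the SMILES: 16 C.
Implicit hydrogens by atom environment:
  7 × C: 2 H each → 14
  5 × C (aromatic): 1 H each → 5
  3 × C: 1 H each → 3
  1 × C (aromatic): no H
  Total hydrogens = 22.
Molecular formula: C16H22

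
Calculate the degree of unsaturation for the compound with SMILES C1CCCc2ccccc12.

5

Molecular formula from the SMILES: C10H12.
DoU = (2C + 2 + N − H − X)/2 = (2·10 + 2 + 0 − 12 − 0)/2 = 10/2 = 5.
(Structurally: 2 ring(s) + 3 π bond(s) = 5.)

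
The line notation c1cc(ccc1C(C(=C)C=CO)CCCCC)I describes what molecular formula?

Heavy atoms from the SMILES: 16 C, 1 I, 1 O.
Implicit hydrogens by atom environment:
  5 × C: 2 H each → 10
  4 × C (aromatic): 1 H each → 4
  3 × C: 1 H each → 3
  2 × C (aromatic): no H
  1 × C: 3 H
  1 × C: no H
  1 × I: no H
  1 × O: 1 H
  Total hydrogens = 21.
Molecular formula: C16H21IO

C16H21IO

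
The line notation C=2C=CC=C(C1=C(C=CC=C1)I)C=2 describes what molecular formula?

Heavy atoms from the SMILES: 12 C, 1 I.
Implicit hydrogens by atom environment:
  9 × C (aromatic): 1 H each → 9
  3 × C (aromatic): no H
  1 × I: no H
  Total hydrogens = 9.
Molecular formula: C12H9I

C12H9I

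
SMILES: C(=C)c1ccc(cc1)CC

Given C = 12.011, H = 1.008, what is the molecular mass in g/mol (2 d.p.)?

132.21

Molecular formula: C10H12.
M = 10×12.011 + 12×1.008 = 132.21 g/mol.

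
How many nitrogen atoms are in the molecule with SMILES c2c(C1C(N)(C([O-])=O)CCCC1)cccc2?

The symbol for nitrogen appears 1 time in the SMILES.

1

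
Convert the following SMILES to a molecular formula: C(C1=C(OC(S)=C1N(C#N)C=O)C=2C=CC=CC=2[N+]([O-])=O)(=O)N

C13H8N4O5S

Heavy atoms from the SMILES: 13 C, 4 N, 5 O, 1 S.
Implicit hydrogens by atom environment:
  6 × C (aromatic): no H
  4 × C (aromatic): 1 H each → 4
  3 × O: no H
  2 × C: no H
  2 × N: no H
  1 × C: 1 H
  1 × N: 2 H
  1 × N (charge +1): no H
  1 × O (aromatic): no H
  1 × O (charge -1): no H
  1 × S: 1 H
  Total hydrogens = 8.
Molecular formula: C13H8N4O5S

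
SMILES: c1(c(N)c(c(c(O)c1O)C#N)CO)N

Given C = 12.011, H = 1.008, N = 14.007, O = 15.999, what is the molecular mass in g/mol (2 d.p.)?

Molecular formula: C8H9N3O3.
M = 8×12.011 + 9×1.008 + 3×14.007 + 3×15.999 = 195.18 g/mol.

195.18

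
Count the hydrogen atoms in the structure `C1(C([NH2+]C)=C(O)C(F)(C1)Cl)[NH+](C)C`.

16

Hydrogens are implicit in SMILES; fill each atom to its normal valence:
  3 × C: 3 H each → 9
  3 × C: no H
  1 × C: 2 H
  1 × C: 1 H
  1 × Cl: no H
  1 × F: no H
  1 × N (charge +1): 2 H
  1 × N (charge +1): 1 H
  1 × O: 1 H
  Total hydrogens = 16.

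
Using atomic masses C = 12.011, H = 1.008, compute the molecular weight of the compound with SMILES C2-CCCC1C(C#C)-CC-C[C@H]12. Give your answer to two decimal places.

162.28

Molecular formula: C12H18.
M = 12×12.011 + 18×1.008 = 162.28 g/mol.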